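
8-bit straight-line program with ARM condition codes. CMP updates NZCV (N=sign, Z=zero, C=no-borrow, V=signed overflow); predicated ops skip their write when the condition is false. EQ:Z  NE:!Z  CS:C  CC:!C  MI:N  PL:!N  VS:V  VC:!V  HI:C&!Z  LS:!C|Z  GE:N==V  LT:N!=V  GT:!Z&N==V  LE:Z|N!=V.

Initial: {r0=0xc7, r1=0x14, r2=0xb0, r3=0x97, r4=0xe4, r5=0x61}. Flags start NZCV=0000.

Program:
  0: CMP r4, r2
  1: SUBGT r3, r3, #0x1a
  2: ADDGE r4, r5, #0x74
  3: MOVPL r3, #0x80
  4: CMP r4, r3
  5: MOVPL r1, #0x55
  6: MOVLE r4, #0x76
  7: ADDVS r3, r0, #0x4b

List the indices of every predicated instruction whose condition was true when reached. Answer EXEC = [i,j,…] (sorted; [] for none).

[0] flags=0010 → (cmp)
[1] flags=0010 GT?T → r3=0x7d
[2] flags=0010 GE?T → r4=0xd5
[3] flags=0010 PL?T → r3=0x80
[4] flags=0010 → (cmp)
[5] flags=0010 PL?T → r1=0x55
[6] flags=0010 LE?F → skip
[7] flags=0010 VS?F → skip

EXEC = [1,2,3,5]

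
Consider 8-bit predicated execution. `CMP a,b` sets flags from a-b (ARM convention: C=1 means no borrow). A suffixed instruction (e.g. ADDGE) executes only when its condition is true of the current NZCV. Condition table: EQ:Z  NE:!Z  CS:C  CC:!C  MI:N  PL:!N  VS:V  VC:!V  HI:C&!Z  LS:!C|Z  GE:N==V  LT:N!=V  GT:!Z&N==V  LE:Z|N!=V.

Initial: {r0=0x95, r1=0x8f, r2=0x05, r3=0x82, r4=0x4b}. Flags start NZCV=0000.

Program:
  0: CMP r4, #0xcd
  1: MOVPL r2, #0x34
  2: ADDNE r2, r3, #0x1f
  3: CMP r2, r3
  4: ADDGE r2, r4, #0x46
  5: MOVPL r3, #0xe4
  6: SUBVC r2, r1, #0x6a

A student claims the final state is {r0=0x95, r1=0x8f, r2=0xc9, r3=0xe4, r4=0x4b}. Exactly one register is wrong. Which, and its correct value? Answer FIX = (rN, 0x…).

[0] flags=0000 → (cmp)
[1] flags=0000 PL?T → r2=0x34
[2] flags=0000 NE?T → r2=0xa1
[3] flags=0010 → (cmp)
[4] flags=0010 GE?T → r2=0x91
[5] flags=0010 PL?T → r3=0xe4
[6] flags=0010 VC?T → r2=0x25

FIX = (r2, 0x25)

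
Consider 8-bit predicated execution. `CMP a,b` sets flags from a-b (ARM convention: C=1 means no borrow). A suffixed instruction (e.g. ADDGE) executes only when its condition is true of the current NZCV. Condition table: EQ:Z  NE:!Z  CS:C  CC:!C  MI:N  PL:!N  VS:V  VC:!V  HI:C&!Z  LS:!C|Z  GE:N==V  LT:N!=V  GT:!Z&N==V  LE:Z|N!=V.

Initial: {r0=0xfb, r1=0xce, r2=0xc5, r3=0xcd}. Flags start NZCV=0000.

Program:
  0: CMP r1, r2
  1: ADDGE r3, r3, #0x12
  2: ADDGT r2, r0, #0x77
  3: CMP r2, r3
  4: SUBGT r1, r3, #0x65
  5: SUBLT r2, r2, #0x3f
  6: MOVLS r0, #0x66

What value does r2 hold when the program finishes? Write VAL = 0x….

0: ✓ CMP  NZCV=0010
1: ✓ ADDGE  r3←0xdf
2: ✓ ADDGT  r2←0x72
3: ✓ CMP  NZCV=1001
4: ✓ SUBGT  r1←0x7a
5: · SUBLT
6: ✓ MOVLS  r0←0x66

VAL = 0x72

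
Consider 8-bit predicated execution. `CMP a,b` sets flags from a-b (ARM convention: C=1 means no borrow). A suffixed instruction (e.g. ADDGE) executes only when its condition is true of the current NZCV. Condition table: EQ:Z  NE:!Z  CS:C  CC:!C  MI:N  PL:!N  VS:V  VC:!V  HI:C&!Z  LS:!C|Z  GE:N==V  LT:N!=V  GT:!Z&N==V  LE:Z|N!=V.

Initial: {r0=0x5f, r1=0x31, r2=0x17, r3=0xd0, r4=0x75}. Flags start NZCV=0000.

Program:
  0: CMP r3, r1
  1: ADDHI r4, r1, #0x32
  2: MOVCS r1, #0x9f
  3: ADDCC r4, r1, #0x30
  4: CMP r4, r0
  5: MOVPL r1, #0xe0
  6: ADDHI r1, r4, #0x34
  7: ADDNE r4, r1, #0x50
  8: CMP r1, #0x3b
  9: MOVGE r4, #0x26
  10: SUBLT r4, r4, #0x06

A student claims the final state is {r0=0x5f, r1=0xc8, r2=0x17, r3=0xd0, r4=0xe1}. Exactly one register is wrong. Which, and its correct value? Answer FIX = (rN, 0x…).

[0] flags=1010 → (cmp)
[1] flags=1010 HI?T → r4=0x63
[2] flags=1010 CS?T → r1=0x9f
[3] flags=1010 CC?F → skip
[4] flags=0010 → (cmp)
[5] flags=0010 PL?T → r1=0xe0
[6] flags=0010 HI?T → r1=0x97
[7] flags=0010 NE?T → r4=0xe7
[8] flags=0011 → (cmp)
[9] flags=0011 GE?F → skip
[10] flags=0011 LT?T → r4=0xe1

FIX = (r1, 0x97)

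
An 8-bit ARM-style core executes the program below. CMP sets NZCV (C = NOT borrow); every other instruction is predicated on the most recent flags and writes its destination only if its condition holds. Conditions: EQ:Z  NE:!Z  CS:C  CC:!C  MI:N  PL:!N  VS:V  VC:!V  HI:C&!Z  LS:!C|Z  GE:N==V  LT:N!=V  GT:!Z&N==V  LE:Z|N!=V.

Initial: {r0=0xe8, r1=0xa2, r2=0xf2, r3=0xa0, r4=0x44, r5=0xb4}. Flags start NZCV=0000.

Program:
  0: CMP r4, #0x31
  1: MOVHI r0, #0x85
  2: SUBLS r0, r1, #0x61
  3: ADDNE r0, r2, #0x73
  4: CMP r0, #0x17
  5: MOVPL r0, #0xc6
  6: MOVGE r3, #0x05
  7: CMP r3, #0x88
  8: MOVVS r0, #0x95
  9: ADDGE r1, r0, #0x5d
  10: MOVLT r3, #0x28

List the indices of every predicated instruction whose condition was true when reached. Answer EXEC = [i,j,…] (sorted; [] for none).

EXEC = [1,3,5,6,9]

[0] flags=0010 → (cmp)
[1] flags=0010 HI?T → r0=0x85
[2] flags=0010 LS?F → skip
[3] flags=0010 NE?T → r0=0x65
[4] flags=0010 → (cmp)
[5] flags=0010 PL?T → r0=0xc6
[6] flags=0010 GE?T → r3=0x05
[7] flags=0000 → (cmp)
[8] flags=0000 VS?F → skip
[9] flags=0000 GE?T → r1=0x23
[10] flags=0000 LT?F → skip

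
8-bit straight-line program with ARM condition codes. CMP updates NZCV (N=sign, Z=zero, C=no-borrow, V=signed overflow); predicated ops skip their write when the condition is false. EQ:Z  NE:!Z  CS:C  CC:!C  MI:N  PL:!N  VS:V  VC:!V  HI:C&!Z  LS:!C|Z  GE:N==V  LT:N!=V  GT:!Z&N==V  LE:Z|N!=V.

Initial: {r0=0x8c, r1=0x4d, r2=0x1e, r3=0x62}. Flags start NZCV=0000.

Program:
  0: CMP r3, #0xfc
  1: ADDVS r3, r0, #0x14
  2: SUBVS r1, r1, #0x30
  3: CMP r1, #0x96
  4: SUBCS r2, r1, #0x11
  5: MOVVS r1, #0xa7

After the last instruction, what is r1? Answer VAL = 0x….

[0] flags=0000 → (cmp)
[1] flags=0000 VS?F → skip
[2] flags=0000 VS?F → skip
[3] flags=1001 → (cmp)
[4] flags=1001 CS?F → skip
[5] flags=1001 VS?T → r1=0xa7

VAL = 0xa7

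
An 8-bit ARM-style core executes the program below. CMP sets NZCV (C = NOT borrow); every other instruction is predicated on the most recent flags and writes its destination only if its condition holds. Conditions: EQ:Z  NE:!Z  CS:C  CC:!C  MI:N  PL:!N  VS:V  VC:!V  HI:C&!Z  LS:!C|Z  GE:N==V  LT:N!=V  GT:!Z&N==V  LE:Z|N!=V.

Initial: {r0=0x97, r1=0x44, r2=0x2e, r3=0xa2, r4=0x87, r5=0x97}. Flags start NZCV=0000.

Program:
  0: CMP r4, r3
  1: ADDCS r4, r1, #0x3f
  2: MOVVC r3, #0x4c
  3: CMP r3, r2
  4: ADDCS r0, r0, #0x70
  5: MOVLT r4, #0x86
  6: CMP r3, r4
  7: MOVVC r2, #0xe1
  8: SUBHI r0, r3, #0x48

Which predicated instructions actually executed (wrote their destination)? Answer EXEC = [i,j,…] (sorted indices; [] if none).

0: ✓ CMP  NZCV=1000
1: · ADDCS
2: ✓ MOVVC  r3←0x4c
3: ✓ CMP  NZCV=0010
4: ✓ ADDCS  r0←0x07
5: · MOVLT
6: ✓ CMP  NZCV=1001
7: · MOVVC
8: · SUBHI

EXEC = [2,4]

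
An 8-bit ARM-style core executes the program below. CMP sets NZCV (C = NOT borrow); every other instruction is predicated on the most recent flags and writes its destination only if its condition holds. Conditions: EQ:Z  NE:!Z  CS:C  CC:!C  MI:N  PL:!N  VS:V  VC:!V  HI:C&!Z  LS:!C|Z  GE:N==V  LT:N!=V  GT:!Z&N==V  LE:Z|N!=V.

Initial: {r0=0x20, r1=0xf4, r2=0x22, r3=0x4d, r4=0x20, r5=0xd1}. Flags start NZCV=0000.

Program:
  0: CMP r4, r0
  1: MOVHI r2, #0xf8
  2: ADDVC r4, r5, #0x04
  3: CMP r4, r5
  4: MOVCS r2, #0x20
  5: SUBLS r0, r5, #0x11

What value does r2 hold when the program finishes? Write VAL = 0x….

[0] flags=0110 → (cmp)
[1] flags=0110 HI?F → skip
[2] flags=0110 VC?T → r4=0xd5
[3] flags=0010 → (cmp)
[4] flags=0010 CS?T → r2=0x20
[5] flags=0010 LS?F → skip

VAL = 0x20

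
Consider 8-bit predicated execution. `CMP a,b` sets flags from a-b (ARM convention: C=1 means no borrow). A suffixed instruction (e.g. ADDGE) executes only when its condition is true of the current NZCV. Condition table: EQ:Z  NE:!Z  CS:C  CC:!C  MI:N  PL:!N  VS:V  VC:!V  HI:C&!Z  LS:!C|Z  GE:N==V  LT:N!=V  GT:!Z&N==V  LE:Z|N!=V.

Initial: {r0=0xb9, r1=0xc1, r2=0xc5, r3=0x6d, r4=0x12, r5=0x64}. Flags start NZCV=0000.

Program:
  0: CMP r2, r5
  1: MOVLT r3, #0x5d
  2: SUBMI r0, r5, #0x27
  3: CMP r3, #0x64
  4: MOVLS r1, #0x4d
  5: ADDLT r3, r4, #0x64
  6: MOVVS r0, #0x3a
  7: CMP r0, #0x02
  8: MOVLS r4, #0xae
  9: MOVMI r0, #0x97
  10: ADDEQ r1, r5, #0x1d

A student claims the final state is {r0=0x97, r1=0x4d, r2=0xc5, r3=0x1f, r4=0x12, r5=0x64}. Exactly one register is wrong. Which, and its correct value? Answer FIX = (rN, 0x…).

0: ✓ CMP  NZCV=0011
1: ✓ MOVLT  r3←0x5d
2: · SUBMI
3: ✓ CMP  NZCV=1000
4: ✓ MOVLS  r1←0x4d
5: ✓ ADDLT  r3←0x76
6: · MOVVS
7: ✓ CMP  NZCV=1010
8: · MOVLS
9: ✓ MOVMI  r0←0x97
10: · ADDEQ

FIX = (r3, 0x76)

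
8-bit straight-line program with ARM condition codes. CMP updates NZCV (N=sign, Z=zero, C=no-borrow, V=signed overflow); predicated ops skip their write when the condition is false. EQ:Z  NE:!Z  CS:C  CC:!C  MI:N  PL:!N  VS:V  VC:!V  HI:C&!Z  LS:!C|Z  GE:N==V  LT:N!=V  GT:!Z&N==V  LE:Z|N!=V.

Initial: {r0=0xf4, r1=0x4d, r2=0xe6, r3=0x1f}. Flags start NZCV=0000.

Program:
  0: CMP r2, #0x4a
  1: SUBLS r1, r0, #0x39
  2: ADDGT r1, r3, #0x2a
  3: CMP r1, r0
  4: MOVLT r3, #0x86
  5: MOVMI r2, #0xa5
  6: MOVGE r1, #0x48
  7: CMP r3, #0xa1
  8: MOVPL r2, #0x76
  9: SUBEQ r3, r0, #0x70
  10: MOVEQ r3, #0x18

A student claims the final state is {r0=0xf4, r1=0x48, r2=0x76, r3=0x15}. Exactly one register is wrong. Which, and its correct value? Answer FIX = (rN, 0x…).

0: ✓ CMP  NZCV=1010
1: · SUBLS
2: · ADDGT
3: ✓ CMP  NZCV=0000
4: · MOVLT
5: · MOVMI
6: ✓ MOVGE  r1←0x48
7: ✓ CMP  NZCV=0000
8: ✓ MOVPL  r2←0x76
9: · SUBEQ
10: · MOVEQ

FIX = (r3, 0x1f)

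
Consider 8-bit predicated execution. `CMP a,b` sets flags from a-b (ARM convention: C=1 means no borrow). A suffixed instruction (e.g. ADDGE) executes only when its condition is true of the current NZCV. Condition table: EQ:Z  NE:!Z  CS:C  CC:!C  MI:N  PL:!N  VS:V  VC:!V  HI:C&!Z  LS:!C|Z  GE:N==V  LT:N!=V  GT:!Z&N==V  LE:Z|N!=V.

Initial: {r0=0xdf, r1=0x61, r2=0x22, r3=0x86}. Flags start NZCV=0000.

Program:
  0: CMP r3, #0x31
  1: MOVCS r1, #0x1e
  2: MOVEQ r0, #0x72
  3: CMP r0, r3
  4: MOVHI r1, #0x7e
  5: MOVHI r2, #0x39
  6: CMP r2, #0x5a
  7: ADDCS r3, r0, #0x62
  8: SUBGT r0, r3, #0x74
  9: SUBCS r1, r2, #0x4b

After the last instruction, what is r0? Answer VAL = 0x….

0: ✓ CMP  NZCV=0011
1: ✓ MOVCS  r1←0x1e
2: · MOVEQ
3: ✓ CMP  NZCV=0010
4: ✓ MOVHI  r1←0x7e
5: ✓ MOVHI  r2←0x39
6: ✓ CMP  NZCV=1000
7: · ADDCS
8: · SUBGT
9: · SUBCS

VAL = 0xdf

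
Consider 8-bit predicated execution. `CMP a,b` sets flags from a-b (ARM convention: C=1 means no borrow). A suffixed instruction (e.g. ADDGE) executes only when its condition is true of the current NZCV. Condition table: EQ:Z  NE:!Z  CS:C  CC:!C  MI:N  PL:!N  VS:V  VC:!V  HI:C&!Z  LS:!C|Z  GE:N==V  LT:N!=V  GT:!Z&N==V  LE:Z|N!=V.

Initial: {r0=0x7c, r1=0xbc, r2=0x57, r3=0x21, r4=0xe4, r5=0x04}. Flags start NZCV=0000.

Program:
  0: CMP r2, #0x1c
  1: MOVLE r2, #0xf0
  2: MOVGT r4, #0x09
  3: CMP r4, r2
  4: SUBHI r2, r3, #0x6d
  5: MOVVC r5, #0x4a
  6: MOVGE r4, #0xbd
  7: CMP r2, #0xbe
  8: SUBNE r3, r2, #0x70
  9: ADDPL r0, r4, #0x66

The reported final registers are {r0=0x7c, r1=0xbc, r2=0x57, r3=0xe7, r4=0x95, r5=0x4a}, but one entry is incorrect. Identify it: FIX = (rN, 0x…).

FIX = (r4, 0x09)

0: ✓ CMP  NZCV=0010
1: · MOVLE
2: ✓ MOVGT  r4←0x09
3: ✓ CMP  NZCV=1000
4: · SUBHI
5: ✓ MOVVC  r5←0x4a
6: · MOVGE
7: ✓ CMP  NZCV=1001
8: ✓ SUBNE  r3←0xe7
9: · ADDPL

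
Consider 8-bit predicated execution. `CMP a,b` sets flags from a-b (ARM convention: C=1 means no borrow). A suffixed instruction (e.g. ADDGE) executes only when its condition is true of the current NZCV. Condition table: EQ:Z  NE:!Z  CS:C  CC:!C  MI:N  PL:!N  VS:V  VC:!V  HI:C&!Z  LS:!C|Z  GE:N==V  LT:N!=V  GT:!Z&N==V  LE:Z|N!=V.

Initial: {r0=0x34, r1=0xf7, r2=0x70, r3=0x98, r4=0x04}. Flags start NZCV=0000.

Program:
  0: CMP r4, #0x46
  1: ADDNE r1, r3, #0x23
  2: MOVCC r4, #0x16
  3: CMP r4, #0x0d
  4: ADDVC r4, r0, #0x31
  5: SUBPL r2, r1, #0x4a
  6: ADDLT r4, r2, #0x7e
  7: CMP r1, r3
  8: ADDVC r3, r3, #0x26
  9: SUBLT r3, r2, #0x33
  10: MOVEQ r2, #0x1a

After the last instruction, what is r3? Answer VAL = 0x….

VAL = 0xbe

[0] flags=1000 → (cmp)
[1] flags=1000 NE?T → r1=0xbb
[2] flags=1000 CC?T → r4=0x16
[3] flags=0010 → (cmp)
[4] flags=0010 VC?T → r4=0x65
[5] flags=0010 PL?T → r2=0x71
[6] flags=0010 LT?F → skip
[7] flags=0010 → (cmp)
[8] flags=0010 VC?T → r3=0xbe
[9] flags=0010 LT?F → skip
[10] flags=0010 EQ?F → skip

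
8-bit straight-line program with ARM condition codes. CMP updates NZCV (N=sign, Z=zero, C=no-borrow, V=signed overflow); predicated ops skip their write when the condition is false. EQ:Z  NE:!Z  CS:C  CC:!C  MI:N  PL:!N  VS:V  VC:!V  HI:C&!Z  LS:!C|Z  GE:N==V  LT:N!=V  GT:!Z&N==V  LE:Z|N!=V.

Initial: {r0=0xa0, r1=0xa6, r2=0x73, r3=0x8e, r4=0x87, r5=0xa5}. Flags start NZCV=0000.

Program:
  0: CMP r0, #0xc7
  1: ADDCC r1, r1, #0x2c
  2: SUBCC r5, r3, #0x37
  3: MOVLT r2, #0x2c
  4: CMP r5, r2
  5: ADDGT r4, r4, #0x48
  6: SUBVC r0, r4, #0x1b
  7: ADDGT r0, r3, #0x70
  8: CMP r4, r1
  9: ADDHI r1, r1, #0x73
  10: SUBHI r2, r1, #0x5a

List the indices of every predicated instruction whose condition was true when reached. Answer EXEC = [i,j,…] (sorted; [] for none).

0: ✓ CMP  NZCV=1000
1: ✓ ADDCC  r1←0xd2
2: ✓ SUBCC  r5←0x57
3: ✓ MOVLT  r2←0x2c
4: ✓ CMP  NZCV=0010
5: ✓ ADDGT  r4←0xcf
6: ✓ SUBVC  r0←0xb4
7: ✓ ADDGT  r0←0xfe
8: ✓ CMP  NZCV=1000
9: · ADDHI
10: · SUBHI

EXEC = [1,2,3,5,6,7]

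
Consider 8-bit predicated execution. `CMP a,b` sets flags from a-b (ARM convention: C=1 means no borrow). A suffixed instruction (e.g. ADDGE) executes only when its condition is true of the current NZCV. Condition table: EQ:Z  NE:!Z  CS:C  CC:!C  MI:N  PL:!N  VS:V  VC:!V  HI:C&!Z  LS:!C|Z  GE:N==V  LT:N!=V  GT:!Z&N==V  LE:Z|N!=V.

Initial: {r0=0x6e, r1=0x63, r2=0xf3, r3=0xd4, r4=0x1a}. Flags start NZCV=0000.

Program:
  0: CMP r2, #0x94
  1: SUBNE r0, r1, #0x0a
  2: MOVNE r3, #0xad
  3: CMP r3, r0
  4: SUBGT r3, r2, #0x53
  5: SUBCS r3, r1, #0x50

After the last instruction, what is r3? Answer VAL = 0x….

VAL = 0x13

0: ✓ CMP  NZCV=0010
1: ✓ SUBNE  r0←0x59
2: ✓ MOVNE  r3←0xad
3: ✓ CMP  NZCV=0011
4: · SUBGT
5: ✓ SUBCS  r3←0x13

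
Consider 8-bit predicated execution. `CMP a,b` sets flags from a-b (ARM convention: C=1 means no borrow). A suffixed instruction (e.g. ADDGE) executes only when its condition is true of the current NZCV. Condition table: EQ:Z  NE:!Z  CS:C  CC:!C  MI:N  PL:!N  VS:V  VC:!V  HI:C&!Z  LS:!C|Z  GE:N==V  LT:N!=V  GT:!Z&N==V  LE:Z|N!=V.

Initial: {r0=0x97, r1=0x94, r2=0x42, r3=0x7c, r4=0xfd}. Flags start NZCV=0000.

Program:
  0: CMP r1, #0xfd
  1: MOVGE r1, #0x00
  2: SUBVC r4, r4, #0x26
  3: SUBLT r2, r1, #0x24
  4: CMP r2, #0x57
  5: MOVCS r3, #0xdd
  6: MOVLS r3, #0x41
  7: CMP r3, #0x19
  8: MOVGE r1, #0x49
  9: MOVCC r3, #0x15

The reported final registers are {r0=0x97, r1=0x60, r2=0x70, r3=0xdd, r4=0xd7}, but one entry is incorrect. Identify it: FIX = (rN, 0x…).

0: ✓ CMP  NZCV=1000
1: · MOVGE
2: ✓ SUBVC  r4←0xd7
3: ✓ SUBLT  r2←0x70
4: ✓ CMP  NZCV=0010
5: ✓ MOVCS  r3←0xdd
6: · MOVLS
7: ✓ CMP  NZCV=1010
8: · MOVGE
9: · MOVCC

FIX = (r1, 0x94)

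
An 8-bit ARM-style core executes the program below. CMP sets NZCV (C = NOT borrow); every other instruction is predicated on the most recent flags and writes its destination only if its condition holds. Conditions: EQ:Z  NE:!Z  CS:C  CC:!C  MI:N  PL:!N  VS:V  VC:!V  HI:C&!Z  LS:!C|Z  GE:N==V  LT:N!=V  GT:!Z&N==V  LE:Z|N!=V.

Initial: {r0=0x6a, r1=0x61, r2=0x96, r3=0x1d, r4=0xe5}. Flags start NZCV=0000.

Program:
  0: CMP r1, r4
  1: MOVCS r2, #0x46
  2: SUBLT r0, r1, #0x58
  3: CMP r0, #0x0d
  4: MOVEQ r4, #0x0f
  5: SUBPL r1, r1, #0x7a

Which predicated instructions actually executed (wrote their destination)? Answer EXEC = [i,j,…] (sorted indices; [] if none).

EXEC = [5]

[0] flags=0000 → (cmp)
[1] flags=0000 CS?F → skip
[2] flags=0000 LT?F → skip
[3] flags=0010 → (cmp)
[4] flags=0010 EQ?F → skip
[5] flags=0010 PL?T → r1=0xe7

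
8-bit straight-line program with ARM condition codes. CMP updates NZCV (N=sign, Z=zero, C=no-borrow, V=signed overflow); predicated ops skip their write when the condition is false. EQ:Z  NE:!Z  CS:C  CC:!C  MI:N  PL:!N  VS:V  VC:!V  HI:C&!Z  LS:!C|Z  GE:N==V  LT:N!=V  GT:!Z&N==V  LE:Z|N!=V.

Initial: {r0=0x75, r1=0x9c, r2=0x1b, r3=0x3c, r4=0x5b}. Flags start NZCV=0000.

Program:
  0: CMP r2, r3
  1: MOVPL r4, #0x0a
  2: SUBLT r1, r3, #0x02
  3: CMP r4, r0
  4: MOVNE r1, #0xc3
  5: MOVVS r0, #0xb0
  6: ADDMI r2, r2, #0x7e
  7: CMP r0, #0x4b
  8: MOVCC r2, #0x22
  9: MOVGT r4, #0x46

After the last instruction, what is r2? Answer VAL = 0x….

[0] flags=1000 → (cmp)
[1] flags=1000 PL?F → skip
[2] flags=1000 LT?T → r1=0x3a
[3] flags=1000 → (cmp)
[4] flags=1000 NE?T → r1=0xc3
[5] flags=1000 VS?F → skip
[6] flags=1000 MI?T → r2=0x99
[7] flags=0010 → (cmp)
[8] flags=0010 CC?F → skip
[9] flags=0010 GT?T → r4=0x46

VAL = 0x99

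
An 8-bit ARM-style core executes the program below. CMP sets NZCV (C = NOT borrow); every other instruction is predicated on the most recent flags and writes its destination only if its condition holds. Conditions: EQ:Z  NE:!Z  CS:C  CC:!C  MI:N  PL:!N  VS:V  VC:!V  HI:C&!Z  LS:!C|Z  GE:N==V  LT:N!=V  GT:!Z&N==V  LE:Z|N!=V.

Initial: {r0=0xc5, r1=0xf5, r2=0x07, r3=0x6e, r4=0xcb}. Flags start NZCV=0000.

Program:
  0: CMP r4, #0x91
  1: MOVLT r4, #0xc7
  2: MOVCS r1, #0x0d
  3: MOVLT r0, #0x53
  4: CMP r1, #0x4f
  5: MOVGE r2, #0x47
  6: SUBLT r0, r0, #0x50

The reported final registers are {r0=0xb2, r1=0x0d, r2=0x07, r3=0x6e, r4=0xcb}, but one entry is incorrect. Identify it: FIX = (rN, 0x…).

FIX = (r0, 0x75)

[0] flags=0010 → (cmp)
[1] flags=0010 LT?F → skip
[2] flags=0010 CS?T → r1=0x0d
[3] flags=0010 LT?F → skip
[4] flags=1000 → (cmp)
[5] flags=1000 GE?F → skip
[6] flags=1000 LT?T → r0=0x75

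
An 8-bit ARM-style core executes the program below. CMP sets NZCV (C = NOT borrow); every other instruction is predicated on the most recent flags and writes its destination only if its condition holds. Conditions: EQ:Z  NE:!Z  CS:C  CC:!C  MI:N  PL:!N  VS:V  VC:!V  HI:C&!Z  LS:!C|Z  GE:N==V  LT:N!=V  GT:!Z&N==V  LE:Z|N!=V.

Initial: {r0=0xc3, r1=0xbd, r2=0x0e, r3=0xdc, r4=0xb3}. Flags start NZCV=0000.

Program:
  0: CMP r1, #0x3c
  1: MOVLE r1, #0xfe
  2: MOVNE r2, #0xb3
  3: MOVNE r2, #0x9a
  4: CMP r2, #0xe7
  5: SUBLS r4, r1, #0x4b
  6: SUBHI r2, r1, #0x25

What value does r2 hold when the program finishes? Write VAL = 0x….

VAL = 0x9a

0: ✓ CMP  NZCV=1010
1: ✓ MOVLE  r1←0xfe
2: ✓ MOVNE  r2←0xb3
3: ✓ MOVNE  r2←0x9a
4: ✓ CMP  NZCV=1000
5: ✓ SUBLS  r4←0xb3
6: · SUBHI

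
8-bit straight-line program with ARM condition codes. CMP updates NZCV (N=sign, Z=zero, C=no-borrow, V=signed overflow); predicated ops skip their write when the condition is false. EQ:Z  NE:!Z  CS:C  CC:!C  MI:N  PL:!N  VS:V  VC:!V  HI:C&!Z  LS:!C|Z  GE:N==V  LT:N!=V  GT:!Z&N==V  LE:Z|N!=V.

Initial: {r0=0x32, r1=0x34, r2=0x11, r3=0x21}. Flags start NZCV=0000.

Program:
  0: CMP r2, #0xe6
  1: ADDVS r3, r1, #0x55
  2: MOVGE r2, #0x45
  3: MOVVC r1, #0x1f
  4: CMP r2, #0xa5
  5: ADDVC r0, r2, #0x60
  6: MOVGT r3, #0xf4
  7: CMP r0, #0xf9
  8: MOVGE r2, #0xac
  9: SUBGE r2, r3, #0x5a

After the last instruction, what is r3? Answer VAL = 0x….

0: ✓ CMP  NZCV=0000
1: · ADDVS
2: ✓ MOVGE  r2←0x45
3: ✓ MOVVC  r1←0x1f
4: ✓ CMP  NZCV=1001
5: · ADDVC
6: ✓ MOVGT  r3←0xf4
7: ✓ CMP  NZCV=0000
8: ✓ MOVGE  r2←0xac
9: ✓ SUBGE  r2←0x9a

VAL = 0xf4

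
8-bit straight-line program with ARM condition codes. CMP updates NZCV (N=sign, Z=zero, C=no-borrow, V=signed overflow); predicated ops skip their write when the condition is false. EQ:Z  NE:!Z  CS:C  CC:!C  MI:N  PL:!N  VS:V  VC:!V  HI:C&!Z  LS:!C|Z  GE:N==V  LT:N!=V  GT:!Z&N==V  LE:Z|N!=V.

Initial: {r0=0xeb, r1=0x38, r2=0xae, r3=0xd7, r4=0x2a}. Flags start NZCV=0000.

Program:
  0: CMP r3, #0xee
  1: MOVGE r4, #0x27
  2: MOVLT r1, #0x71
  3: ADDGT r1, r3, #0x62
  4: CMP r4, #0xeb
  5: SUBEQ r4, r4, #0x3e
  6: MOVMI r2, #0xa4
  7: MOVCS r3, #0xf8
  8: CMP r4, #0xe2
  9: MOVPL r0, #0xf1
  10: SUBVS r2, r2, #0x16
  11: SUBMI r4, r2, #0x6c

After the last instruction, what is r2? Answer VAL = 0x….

[0] flags=1000 → (cmp)
[1] flags=1000 GE?F → skip
[2] flags=1000 LT?T → r1=0x71
[3] flags=1000 GT?F → skip
[4] flags=0000 → (cmp)
[5] flags=0000 EQ?F → skip
[6] flags=0000 MI?F → skip
[7] flags=0000 CS?F → skip
[8] flags=0000 → (cmp)
[9] flags=0000 PL?T → r0=0xf1
[10] flags=0000 VS?F → skip
[11] flags=0000 MI?F → skip

VAL = 0xae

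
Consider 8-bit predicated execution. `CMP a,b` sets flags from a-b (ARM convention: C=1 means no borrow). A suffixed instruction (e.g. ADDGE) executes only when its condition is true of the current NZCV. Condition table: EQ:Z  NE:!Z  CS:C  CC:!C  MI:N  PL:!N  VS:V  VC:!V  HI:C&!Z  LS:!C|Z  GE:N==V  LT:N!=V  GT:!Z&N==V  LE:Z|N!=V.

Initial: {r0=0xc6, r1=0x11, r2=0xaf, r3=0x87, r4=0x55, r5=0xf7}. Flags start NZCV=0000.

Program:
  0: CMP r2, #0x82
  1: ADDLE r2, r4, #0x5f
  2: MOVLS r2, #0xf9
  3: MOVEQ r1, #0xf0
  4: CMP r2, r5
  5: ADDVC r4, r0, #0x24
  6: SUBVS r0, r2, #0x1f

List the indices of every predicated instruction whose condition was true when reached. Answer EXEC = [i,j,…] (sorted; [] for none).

[0] flags=0010 → (cmp)
[1] flags=0010 LE?F → skip
[2] flags=0010 LS?F → skip
[3] flags=0010 EQ?F → skip
[4] flags=1000 → (cmp)
[5] flags=1000 VC?T → r4=0xea
[6] flags=1000 VS?F → skip

EXEC = [5]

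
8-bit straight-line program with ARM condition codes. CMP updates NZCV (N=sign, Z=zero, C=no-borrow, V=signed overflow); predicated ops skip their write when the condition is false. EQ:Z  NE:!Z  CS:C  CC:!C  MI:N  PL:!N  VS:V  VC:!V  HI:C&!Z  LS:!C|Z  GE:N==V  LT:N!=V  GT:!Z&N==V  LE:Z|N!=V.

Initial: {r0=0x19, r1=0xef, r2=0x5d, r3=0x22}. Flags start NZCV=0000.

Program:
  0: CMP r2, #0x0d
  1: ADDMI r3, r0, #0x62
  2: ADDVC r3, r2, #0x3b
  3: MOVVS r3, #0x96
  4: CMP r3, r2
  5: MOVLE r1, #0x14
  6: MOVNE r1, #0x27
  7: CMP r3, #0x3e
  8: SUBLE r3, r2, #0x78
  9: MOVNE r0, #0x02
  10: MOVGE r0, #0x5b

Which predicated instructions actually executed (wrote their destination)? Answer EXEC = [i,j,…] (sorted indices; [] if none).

EXEC = [2,5,6,8,9]

[0] flags=0010 → (cmp)
[1] flags=0010 MI?F → skip
[2] flags=0010 VC?T → r3=0x98
[3] flags=0010 VS?F → skip
[4] flags=0011 → (cmp)
[5] flags=0011 LE?T → r1=0x14
[6] flags=0011 NE?T → r1=0x27
[7] flags=0011 → (cmp)
[8] flags=0011 LE?T → r3=0xe5
[9] flags=0011 NE?T → r0=0x02
[10] flags=0011 GE?F → skip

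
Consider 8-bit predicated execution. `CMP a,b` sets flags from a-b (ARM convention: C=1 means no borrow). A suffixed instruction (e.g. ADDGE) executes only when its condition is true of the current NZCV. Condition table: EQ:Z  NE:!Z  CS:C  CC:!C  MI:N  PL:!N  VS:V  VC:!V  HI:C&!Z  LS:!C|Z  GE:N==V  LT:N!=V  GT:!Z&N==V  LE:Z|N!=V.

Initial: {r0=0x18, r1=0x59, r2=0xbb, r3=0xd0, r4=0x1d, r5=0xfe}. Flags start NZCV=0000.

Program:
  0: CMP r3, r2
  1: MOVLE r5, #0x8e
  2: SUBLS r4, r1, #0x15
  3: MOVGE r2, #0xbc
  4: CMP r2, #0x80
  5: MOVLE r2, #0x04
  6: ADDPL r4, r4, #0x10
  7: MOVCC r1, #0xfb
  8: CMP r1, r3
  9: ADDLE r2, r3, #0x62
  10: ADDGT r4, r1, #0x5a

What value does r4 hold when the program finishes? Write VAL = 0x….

VAL = 0xb3

0: ✓ CMP  NZCV=0010
1: · MOVLE
2: · SUBLS
3: ✓ MOVGE  r2←0xbc
4: ✓ CMP  NZCV=0010
5: · MOVLE
6: ✓ ADDPL  r4←0x2d
7: · MOVCC
8: ✓ CMP  NZCV=1001
9: · ADDLE
10: ✓ ADDGT  r4←0xb3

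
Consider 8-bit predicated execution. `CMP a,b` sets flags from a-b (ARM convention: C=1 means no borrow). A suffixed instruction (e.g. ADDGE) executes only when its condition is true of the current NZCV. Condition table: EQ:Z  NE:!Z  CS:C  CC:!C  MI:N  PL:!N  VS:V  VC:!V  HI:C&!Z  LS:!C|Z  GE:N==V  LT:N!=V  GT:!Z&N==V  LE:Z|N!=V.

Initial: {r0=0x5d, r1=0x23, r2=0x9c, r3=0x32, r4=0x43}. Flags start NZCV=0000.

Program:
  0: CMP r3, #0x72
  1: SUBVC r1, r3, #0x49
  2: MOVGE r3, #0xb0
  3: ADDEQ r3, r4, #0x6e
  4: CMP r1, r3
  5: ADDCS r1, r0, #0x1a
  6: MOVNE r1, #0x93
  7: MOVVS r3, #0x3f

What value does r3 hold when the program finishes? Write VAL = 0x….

VAL = 0x32

[0] flags=1000 → (cmp)
[1] flags=1000 VC?T → r1=0xe9
[2] flags=1000 GE?F → skip
[3] flags=1000 EQ?F → skip
[4] flags=1010 → (cmp)
[5] flags=1010 CS?T → r1=0x77
[6] flags=1010 NE?T → r1=0x93
[7] flags=1010 VS?F → skip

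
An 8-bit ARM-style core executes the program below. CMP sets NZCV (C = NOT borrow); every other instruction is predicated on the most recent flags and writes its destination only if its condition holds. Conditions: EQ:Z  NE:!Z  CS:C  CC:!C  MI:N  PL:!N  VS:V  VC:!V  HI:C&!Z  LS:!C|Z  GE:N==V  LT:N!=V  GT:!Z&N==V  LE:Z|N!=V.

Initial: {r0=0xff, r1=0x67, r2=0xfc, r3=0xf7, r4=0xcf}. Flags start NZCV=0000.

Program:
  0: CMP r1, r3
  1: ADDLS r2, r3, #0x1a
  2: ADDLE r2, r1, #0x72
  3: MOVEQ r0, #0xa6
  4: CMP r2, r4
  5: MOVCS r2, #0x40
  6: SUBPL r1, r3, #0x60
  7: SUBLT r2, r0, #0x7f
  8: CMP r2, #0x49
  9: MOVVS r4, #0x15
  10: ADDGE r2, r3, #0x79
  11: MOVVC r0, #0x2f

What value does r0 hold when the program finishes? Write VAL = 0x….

[0] flags=0000 → (cmp)
[1] flags=0000 LS?T → r2=0x11
[2] flags=0000 LE?F → skip
[3] flags=0000 EQ?F → skip
[4] flags=0000 → (cmp)
[5] flags=0000 CS?F → skip
[6] flags=0000 PL?T → r1=0x97
[7] flags=0000 LT?F → skip
[8] flags=1000 → (cmp)
[9] flags=1000 VS?F → skip
[10] flags=1000 GE?F → skip
[11] flags=1000 VC?T → r0=0x2f

VAL = 0x2f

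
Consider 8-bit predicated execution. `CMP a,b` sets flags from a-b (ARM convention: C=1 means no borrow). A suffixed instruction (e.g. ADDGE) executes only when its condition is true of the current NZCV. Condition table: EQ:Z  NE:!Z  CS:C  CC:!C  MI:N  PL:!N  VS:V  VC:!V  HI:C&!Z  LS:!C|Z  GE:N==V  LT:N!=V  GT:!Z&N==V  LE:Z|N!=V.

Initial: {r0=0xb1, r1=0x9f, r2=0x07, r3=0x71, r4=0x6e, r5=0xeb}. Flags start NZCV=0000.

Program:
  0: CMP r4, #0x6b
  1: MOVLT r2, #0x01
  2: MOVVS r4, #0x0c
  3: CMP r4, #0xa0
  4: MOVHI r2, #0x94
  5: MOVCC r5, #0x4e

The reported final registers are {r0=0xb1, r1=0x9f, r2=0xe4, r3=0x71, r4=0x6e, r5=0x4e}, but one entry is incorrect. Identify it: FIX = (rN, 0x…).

FIX = (r2, 0x07)

0: ✓ CMP  NZCV=0010
1: · MOVLT
2: · MOVVS
3: ✓ CMP  NZCV=1001
4: · MOVHI
5: ✓ MOVCC  r5←0x4e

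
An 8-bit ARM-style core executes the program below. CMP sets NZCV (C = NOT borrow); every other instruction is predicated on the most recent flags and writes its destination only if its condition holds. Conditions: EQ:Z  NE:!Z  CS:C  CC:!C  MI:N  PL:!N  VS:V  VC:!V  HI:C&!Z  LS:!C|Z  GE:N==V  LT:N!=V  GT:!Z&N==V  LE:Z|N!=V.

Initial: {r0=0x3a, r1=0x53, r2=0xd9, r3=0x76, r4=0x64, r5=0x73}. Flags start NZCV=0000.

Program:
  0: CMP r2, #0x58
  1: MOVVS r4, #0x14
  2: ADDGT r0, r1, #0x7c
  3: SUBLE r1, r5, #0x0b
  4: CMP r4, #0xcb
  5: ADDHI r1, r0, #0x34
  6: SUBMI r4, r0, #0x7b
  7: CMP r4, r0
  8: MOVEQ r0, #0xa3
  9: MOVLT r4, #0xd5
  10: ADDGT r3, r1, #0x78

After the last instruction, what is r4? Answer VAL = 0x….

0: ✓ CMP  NZCV=1010
1: · MOVVS
2: · ADDGT
3: ✓ SUBLE  r1←0x68
4: ✓ CMP  NZCV=1001
5: · ADDHI
6: ✓ SUBMI  r4←0xbf
7: ✓ CMP  NZCV=1010
8: · MOVEQ
9: ✓ MOVLT  r4←0xd5
10: · ADDGT

VAL = 0xd5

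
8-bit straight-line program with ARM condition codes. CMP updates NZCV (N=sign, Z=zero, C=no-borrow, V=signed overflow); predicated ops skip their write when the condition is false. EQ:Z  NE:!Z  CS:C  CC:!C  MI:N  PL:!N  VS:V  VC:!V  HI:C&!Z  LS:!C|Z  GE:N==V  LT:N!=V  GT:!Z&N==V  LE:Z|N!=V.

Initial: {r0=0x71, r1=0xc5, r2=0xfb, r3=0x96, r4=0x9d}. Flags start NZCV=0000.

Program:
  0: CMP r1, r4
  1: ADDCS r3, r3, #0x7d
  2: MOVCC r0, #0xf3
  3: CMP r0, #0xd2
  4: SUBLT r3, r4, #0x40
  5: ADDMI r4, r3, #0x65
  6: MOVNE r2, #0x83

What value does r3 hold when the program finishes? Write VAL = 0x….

[0] flags=0010 → (cmp)
[1] flags=0010 CS?T → r3=0x13
[2] flags=0010 CC?F → skip
[3] flags=1001 → (cmp)
[4] flags=1001 LT?F → skip
[5] flags=1001 MI?T → r4=0x78
[6] flags=1001 NE?T → r2=0x83

VAL = 0x13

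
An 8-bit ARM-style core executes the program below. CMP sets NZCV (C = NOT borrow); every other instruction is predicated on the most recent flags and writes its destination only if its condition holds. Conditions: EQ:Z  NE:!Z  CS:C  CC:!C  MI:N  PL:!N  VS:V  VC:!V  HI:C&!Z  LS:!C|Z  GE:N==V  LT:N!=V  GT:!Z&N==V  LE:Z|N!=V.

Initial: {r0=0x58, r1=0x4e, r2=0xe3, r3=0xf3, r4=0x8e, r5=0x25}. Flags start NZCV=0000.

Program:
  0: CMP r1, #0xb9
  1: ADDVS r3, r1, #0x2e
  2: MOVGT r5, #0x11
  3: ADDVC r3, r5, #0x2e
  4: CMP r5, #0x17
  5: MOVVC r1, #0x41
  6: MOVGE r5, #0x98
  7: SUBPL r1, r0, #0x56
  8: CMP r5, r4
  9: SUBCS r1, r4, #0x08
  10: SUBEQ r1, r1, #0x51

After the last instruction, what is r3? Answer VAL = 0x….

[0] flags=1001 → (cmp)
[1] flags=1001 VS?T → r3=0x7c
[2] flags=1001 GT?T → r5=0x11
[3] flags=1001 VC?F → skip
[4] flags=1000 → (cmp)
[5] flags=1000 VC?T → r1=0x41
[6] flags=1000 GE?F → skip
[7] flags=1000 PL?F → skip
[8] flags=1001 → (cmp)
[9] flags=1001 CS?F → skip
[10] flags=1001 EQ?F → skip

VAL = 0x7c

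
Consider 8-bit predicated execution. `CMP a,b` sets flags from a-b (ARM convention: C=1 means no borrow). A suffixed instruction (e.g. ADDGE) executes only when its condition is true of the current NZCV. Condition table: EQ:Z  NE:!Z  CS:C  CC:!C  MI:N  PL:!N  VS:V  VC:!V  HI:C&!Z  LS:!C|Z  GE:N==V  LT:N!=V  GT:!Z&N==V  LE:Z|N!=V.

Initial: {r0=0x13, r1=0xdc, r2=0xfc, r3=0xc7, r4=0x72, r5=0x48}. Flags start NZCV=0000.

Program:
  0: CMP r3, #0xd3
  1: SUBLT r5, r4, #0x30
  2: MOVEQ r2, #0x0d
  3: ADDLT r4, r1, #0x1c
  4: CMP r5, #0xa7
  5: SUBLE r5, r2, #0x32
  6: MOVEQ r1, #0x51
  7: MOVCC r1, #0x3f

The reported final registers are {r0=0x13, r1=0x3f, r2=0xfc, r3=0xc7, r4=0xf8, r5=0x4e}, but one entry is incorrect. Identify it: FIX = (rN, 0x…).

FIX = (r5, 0x42)

0: ✓ CMP  NZCV=1000
1: ✓ SUBLT  r5←0x42
2: · MOVEQ
3: ✓ ADDLT  r4←0xf8
4: ✓ CMP  NZCV=1001
5: · SUBLE
6: · MOVEQ
7: ✓ MOVCC  r1←0x3f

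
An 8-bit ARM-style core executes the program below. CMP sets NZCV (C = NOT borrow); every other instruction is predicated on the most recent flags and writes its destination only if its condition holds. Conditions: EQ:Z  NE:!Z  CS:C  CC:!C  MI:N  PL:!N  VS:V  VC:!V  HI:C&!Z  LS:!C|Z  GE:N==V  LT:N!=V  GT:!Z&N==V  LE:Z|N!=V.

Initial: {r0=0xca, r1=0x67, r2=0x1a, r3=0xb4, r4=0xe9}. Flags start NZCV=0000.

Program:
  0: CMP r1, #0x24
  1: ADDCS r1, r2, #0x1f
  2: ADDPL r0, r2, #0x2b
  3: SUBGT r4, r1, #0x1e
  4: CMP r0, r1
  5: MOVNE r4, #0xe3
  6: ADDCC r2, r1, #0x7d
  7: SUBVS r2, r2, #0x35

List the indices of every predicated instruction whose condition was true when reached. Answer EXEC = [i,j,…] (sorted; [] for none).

0: ✓ CMP  NZCV=0010
1: ✓ ADDCS  r1←0x39
2: ✓ ADDPL  r0←0x45
3: ✓ SUBGT  r4←0x1b
4: ✓ CMP  NZCV=0010
5: ✓ MOVNE  r4←0xe3
6: · ADDCC
7: · SUBVS

EXEC = [1,2,3,5]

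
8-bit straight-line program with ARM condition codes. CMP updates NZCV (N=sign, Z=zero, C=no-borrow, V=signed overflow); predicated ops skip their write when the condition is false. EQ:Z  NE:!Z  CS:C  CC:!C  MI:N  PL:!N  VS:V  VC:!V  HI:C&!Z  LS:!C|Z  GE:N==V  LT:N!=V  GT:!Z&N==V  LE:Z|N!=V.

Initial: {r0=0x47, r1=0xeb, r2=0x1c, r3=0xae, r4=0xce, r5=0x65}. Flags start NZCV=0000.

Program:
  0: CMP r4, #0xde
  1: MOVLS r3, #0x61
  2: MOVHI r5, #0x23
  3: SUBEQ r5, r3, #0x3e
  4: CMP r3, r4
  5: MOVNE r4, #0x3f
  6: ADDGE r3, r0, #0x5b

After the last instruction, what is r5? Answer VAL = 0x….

VAL = 0x65

[0] flags=1000 → (cmp)
[1] flags=1000 LS?T → r3=0x61
[2] flags=1000 HI?F → skip
[3] flags=1000 EQ?F → skip
[4] flags=1001 → (cmp)
[5] flags=1001 NE?T → r4=0x3f
[6] flags=1001 GE?T → r3=0xa2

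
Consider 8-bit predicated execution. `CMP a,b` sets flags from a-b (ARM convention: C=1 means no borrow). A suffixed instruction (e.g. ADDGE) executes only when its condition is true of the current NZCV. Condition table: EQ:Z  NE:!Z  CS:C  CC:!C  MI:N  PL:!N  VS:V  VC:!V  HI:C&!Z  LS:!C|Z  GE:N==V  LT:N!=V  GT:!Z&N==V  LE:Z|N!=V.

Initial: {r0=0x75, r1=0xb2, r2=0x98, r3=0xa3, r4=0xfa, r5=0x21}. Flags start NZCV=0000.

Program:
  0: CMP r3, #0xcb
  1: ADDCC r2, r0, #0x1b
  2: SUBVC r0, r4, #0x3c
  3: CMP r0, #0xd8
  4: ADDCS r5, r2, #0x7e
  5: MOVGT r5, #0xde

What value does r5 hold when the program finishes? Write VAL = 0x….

0: ✓ CMP  NZCV=1000
1: ✓ ADDCC  r2←0x90
2: ✓ SUBVC  r0←0xbe
3: ✓ CMP  NZCV=1000
4: · ADDCS
5: · MOVGT

VAL = 0x21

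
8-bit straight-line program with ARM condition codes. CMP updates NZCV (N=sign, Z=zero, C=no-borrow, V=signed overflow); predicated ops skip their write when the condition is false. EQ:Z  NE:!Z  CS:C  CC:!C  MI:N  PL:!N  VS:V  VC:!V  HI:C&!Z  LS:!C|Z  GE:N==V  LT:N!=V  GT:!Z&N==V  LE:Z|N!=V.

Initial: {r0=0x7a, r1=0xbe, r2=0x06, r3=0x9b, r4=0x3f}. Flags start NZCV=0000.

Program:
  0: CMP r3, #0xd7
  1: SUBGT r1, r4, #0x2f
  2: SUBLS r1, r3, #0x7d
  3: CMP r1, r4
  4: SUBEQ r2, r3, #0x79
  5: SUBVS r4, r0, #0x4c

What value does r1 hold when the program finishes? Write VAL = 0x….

[0] flags=1000 → (cmp)
[1] flags=1000 GT?F → skip
[2] flags=1000 LS?T → r1=0x1e
[3] flags=1000 → (cmp)
[4] flags=1000 EQ?F → skip
[5] flags=1000 VS?F → skip

VAL = 0x1e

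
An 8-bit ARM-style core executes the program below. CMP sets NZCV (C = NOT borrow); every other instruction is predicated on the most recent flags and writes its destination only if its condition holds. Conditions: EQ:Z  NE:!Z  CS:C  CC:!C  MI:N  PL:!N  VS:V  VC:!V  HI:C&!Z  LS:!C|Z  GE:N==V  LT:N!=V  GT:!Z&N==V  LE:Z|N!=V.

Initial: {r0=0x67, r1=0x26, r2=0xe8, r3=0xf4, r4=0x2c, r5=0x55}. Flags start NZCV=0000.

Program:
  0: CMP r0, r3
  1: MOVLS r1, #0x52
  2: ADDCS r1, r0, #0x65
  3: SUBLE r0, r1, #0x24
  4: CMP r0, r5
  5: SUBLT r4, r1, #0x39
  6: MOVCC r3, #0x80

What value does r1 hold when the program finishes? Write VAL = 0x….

VAL = 0x52

0: ✓ CMP  NZCV=0000
1: ✓ MOVLS  r1←0x52
2: · ADDCS
3: · SUBLE
4: ✓ CMP  NZCV=0010
5: · SUBLT
6: · MOVCC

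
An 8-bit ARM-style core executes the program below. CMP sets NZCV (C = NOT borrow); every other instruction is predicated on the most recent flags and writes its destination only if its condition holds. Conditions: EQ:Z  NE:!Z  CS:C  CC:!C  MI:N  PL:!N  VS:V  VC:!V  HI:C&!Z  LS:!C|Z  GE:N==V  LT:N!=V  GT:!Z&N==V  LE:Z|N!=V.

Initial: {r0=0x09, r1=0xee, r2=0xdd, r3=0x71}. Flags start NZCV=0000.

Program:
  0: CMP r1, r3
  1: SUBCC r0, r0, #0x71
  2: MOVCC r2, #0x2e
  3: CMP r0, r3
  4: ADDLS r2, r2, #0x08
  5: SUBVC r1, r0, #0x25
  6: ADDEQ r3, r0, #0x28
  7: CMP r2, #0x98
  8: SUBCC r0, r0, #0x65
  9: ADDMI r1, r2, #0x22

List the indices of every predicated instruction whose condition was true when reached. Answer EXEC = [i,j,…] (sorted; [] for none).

EXEC = [4,5]

[0] flags=0011 → (cmp)
[1] flags=0011 CC?F → skip
[2] flags=0011 CC?F → skip
[3] flags=1000 → (cmp)
[4] flags=1000 LS?T → r2=0xe5
[5] flags=1000 VC?T → r1=0xe4
[6] flags=1000 EQ?F → skip
[7] flags=0010 → (cmp)
[8] flags=0010 CC?F → skip
[9] flags=0010 MI?F → skip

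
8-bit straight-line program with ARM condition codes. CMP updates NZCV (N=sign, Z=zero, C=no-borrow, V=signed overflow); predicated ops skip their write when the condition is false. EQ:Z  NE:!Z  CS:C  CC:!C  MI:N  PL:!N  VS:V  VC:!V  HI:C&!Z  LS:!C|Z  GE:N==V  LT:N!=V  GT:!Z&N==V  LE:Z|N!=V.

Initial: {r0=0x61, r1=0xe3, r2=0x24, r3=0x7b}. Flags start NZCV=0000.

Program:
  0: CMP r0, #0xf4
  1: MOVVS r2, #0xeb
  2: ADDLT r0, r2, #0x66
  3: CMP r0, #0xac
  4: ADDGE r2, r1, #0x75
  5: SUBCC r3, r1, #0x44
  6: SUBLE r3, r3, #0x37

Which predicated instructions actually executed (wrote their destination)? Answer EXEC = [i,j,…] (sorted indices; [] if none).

EXEC = [4,5]

[0] flags=0000 → (cmp)
[1] flags=0000 VS?F → skip
[2] flags=0000 LT?F → skip
[3] flags=1001 → (cmp)
[4] flags=1001 GE?T → r2=0x58
[5] flags=1001 CC?T → r3=0x9f
[6] flags=1001 LE?F → skip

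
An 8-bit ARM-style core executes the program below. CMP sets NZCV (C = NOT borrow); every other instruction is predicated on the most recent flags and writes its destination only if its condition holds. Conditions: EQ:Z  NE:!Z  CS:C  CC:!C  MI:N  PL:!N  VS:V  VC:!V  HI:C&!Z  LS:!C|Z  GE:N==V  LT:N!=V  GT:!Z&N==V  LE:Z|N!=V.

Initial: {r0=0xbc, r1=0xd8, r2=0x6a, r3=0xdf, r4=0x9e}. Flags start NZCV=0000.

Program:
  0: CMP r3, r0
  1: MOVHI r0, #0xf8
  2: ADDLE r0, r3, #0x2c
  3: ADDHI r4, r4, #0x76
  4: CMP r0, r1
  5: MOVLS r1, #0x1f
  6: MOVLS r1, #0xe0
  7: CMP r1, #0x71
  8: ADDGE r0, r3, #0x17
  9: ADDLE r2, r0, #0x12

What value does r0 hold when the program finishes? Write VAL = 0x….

0: ✓ CMP  NZCV=0010
1: ✓ MOVHI  r0←0xf8
2: · ADDLE
3: ✓ ADDHI  r4←0x14
4: ✓ CMP  NZCV=0010
5: · MOVLS
6: · MOVLS
7: ✓ CMP  NZCV=0011
8: · ADDGE
9: ✓ ADDLE  r2←0x0a

VAL = 0xf8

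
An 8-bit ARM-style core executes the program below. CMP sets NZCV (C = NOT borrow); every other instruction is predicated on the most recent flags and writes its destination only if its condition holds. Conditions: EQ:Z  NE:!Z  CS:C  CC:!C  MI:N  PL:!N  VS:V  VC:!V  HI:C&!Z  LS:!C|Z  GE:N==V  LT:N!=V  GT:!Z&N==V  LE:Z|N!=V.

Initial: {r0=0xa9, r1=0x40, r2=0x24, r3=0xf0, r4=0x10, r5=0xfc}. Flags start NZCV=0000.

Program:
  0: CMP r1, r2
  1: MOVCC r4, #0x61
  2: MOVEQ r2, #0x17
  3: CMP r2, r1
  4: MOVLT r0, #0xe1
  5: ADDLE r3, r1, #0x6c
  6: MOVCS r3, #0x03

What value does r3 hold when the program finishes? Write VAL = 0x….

VAL = 0xac

[0] flags=0010 → (cmp)
[1] flags=0010 CC?F → skip
[2] flags=0010 EQ?F → skip
[3] flags=1000 → (cmp)
[4] flags=1000 LT?T → r0=0xe1
[5] flags=1000 LE?T → r3=0xac
[6] flags=1000 CS?F → skip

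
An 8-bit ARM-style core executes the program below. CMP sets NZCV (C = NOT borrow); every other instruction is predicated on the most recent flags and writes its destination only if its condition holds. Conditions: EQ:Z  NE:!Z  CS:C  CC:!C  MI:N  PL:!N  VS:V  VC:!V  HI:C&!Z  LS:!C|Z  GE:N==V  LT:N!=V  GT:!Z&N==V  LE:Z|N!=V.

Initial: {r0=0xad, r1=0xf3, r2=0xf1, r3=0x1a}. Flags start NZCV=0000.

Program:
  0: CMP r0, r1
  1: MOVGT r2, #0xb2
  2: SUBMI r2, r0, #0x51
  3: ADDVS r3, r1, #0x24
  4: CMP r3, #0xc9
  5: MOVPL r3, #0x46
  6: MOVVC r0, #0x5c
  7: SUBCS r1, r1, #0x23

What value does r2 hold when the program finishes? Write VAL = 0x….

[0] flags=1000 → (cmp)
[1] flags=1000 GT?F → skip
[2] flags=1000 MI?T → r2=0x5c
[3] flags=1000 VS?F → skip
[4] flags=0000 → (cmp)
[5] flags=0000 PL?T → r3=0x46
[6] flags=0000 VC?T → r0=0x5c
[7] flags=0000 CS?F → skip

VAL = 0x5c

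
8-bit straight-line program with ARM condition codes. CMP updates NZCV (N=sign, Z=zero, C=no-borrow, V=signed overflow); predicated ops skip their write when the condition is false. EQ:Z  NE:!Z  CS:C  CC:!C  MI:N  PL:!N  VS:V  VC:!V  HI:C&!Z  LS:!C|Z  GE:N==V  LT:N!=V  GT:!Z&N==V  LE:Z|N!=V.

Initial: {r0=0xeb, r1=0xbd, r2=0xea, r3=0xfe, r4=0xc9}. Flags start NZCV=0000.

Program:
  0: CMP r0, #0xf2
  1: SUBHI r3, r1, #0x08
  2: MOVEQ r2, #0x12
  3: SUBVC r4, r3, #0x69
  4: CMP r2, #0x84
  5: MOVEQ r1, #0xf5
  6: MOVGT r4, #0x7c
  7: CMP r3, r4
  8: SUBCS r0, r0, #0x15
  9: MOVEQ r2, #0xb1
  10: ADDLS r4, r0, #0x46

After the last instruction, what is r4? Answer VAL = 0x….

VAL = 0x7c

[0] flags=1000 → (cmp)
[1] flags=1000 HI?F → skip
[2] flags=1000 EQ?F → skip
[3] flags=1000 VC?T → r4=0x95
[4] flags=0010 → (cmp)
[5] flags=0010 EQ?F → skip
[6] flags=0010 GT?T → r4=0x7c
[7] flags=1010 → (cmp)
[8] flags=1010 CS?T → r0=0xd6
[9] flags=1010 EQ?F → skip
[10] flags=1010 LS?F → skip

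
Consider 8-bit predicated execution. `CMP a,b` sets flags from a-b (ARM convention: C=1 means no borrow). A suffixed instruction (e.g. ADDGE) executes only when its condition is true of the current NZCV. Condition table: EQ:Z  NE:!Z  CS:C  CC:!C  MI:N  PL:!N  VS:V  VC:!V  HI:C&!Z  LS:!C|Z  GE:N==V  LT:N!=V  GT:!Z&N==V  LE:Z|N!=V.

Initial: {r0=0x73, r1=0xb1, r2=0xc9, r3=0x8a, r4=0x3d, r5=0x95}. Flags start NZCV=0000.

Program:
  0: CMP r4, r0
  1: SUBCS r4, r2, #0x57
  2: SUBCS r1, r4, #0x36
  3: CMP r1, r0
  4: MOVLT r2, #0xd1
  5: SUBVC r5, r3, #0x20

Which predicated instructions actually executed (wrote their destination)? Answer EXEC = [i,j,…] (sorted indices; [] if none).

0: ✓ CMP  NZCV=1000
1: · SUBCS
2: · SUBCS
3: ✓ CMP  NZCV=0011
4: ✓ MOVLT  r2←0xd1
5: · SUBVC

EXEC = [4]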